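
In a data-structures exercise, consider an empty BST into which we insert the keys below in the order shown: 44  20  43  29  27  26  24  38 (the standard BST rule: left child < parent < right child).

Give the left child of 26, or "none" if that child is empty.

24

Insert 44: tree is empty, so 44 becomes the root.
Insert 20: 20 < 44 → go left. Place as left child of 44.
Insert 43: 43 < 44 → go left; 43 > 20 → go right. Place as right child of 20.
Insert 29: 29 < 44 → go left; 29 > 20 → go right; 29 < 43 → go left. Place as left child of 43.
Insert 27: 27 < 44 → go left; 27 > 20 → go right; 27 < 43 → go left; 27 < 29 → go left. Place as left child of 29.
Insert 26: 26 < 44 → go left; 26 > 20 → go right; 26 < 43 → go left; 26 < 29 → go left; 26 < 27 → go left. Place as left child of 27.
Insert 24: 24 < 44 → go left; 24 > 20 → go right; 24 < 43 → go left; 24 < 29 → go left; 24 < 27 → go left; 24 < 26 → go left. Place as left child of 26.
Insert 38: 38 < 44 → go left; 38 > 20 → go right; 38 < 43 → go left; 38 > 29 → go right. Place as right child of 29.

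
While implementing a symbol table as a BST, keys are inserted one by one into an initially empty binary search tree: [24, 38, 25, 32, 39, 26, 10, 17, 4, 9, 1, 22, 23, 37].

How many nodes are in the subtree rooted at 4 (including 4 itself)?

3

Insert 24: tree is empty, so 24 becomes the root.
Insert 38: 38 > 24 → go right. Place as right child of 24.
Insert 25: 25 > 24 → go right; 25 < 38 → go left. Place as left child of 38.
Insert 32: 32 > 24 → go right; 32 < 38 → go left; 32 > 25 → go right. Place as right child of 25.
Insert 39: 39 > 24 → go right; 39 > 38 → go right. Place as right child of 38.
Insert 26: 26 > 24 → go right; 26 < 38 → go left; 26 > 25 → go right; 26 < 32 → go left. Place as left child of 32.
Insert 10: 10 < 24 → go left. Place as left child of 24.
Insert 17: 17 < 24 → go left; 17 > 10 → go right. Place as right child of 10.
Insert 4: 4 < 24 → go left; 4 < 10 → go left. Place as left child of 10.
Insert 9: 9 < 24 → go left; 9 < 10 → go left; 9 > 4 → go right. Place as right child of 4.
Insert 1: 1 < 24 → go left; 1 < 10 → go left; 1 < 4 → go left. Place as left child of 4.
Insert 22: 22 < 24 → go left; 22 > 10 → go right; 22 > 17 → go right. Place as right child of 17.
Insert 23: 23 < 24 → go left; 23 > 10 → go right; 23 > 17 → go right; 23 > 22 → go right. Place as right child of 22.
Insert 37: 37 > 24 → go right; 37 < 38 → go left; 37 > 25 → go right; 37 > 32 → go right. Place as right child of 32.

Subtree rooted at 4 contains: 4, 1, 9 — 3 nodes.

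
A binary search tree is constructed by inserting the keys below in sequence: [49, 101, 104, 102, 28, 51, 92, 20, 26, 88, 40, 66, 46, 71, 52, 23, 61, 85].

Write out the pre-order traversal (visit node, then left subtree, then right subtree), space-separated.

49 28 20 26 23 40 46 101 51 92 88 66 52 61 71 85 104 102

49: root
101: right child of 49 (depth 1)
104: right child of 101 (depth 2)
102: left child of 104 (depth 3)
28: left child of 49 (depth 1)
51: left child of 101 (depth 2)
92: right child of 51 (depth 3)
20: left child of 28 (depth 2)
26: right child of 20 (depth 3)
88: left child of 92 (depth 4)
40: right child of 28 (depth 2)
66: left child of 88 (depth 5)
46: right child of 40 (depth 3)
71: right child of 66 (depth 6)
52: left child of 66 (depth 6)
23: left child of 26 (depth 4)
61: right child of 52 (depth 7)
85: right child of 71 (depth 7)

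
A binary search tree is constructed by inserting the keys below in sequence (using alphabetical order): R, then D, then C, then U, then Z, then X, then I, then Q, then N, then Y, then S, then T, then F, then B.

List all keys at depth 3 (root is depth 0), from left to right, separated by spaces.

R: root
D: left child of R (depth 1)
C: left child of D (depth 2)
U: right child of R (depth 1)
Z: right child of U (depth 2)
X: left child of Z (depth 3)
I: right child of D (depth 2)
Q: right child of I (depth 3)
N: left child of Q (depth 4)
Y: right child of X (depth 4)
S: left child of U (depth 2)
T: right child of S (depth 3)
F: left child of I (depth 3)
B: left child of C (depth 3)

B F Q T X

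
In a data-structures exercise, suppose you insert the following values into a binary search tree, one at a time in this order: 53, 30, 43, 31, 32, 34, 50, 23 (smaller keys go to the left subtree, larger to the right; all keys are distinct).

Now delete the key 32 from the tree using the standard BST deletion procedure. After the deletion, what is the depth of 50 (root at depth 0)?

3

Insert 53: tree is empty, so 53 becomes the root.
Insert 30: 30 < 53 → go left. Place as left child of 53.
Insert 43: 43 < 53 → go left; 43 > 30 → go right. Place as right child of 30.
Insert 31: 31 < 53 → go left; 31 > 30 → go right; 31 < 43 → go left. Place as left child of 43.
Insert 32: 32 < 53 → go left; 32 > 30 → go right; 32 < 43 → go left; 32 > 31 → go right. Place as right child of 31.
Insert 34: 34 < 53 → go left; 34 > 30 → go right; 34 < 43 → go left; 34 > 31 → go right; 34 > 32 → go right. Place as right child of 32.
Insert 50: 50 < 53 → go left; 50 > 30 → go right; 50 > 43 → go right. Place as right child of 43.
Insert 23: 23 < 53 → go left; 23 < 30 → go left. Place as left child of 30.

Delete 32 (at most one child — splice it out).
After deletion, path to 50: 53 → 30 → 43 → 50.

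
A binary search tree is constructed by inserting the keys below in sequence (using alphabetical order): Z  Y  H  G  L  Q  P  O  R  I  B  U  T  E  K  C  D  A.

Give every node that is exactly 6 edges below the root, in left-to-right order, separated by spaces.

Insert Z: tree is empty, so Z becomes the root.
Insert Y: Y < Z → go left. Place as left child of Z.
Insert H: H < Z → go left; H < Y → go left. Place as left child of Y.
Insert G: G < Z → go left; G < Y → go left; G < H → go left. Place as left child of H.
Insert L: L < Z → go left; L < Y → go left; L > H → go right. Place as right child of H.
Insert Q: Q < Z → go left; Q < Y → go left; Q > H → go right; Q > L → go right. Place as right child of L.
Insert P: P < Z → go left; P < Y → go left; P > H → go right; P > L → go right; P < Q → go left. Place as left child of Q.
Insert O: O < Z → go left; O < Y → go left; O > H → go right; O > L → go right; O < Q → go left; O < P → go left. Place as left child of P.
Insert R: R < Z → go left; R < Y → go left; R > H → go right; R > L → go right; R > Q → go right. Place as right child of Q.
Insert I: I < Z → go left; I < Y → go left; I > H → go right; I < L → go left. Place as left child of L.
Insert B: B < Z → go left; B < Y → go left; B < H → go left; B < G → go left. Place as left child of G.
Insert U: U < Z → go left; U < Y → go left; U > H → go right; U > L → go right; U > Q → go right; U > R → go right. Place as right child of R.
Insert T: T < Z → go left; T < Y → go left; T > H → go right; T > L → go right; T > Q → go right; T > R → go right; T < U → go left. Place as left child of U.
Insert E: E < Z → go left; E < Y → go left; E < H → go left; E < G → go left; E > B → go right. Place as right child of B.
Insert K: K < Z → go left; K < Y → go left; K > H → go right; K < L → go left; K > I → go right. Place as right child of I.
Insert C: C < Z → go left; C < Y → go left; C < H → go left; C < G → go left; C > B → go right; C < E → go left. Place as left child of E.
Insert D: D < Z → go left; D < Y → go left; D < H → go left; D < G → go left; D > B → go right; D < E → go left; D > C → go right. Place as right child of C.
Insert A: A < Z → go left; A < Y → go left; A < H → go left; A < G → go left; A < B → go left. Place as left child of B.

C O U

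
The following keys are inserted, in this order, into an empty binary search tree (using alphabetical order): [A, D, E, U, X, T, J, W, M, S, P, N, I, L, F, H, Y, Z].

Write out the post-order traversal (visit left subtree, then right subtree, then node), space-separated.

H F I L N P S M J T W Z Y X U E D A

A: root
D: right child of A (depth 1)
E: right child of D (depth 2)
U: right child of E (depth 3)
X: right child of U (depth 4)
T: left child of U (depth 4)
J: left child of T (depth 5)
W: left child of X (depth 5)
M: right child of J (depth 6)
S: right child of M (depth 7)
P: left child of S (depth 8)
N: left child of P (depth 9)
I: left child of J (depth 6)
L: left child of M (depth 7)
F: left child of I (depth 7)
H: right child of F (depth 8)
Y: right child of X (depth 5)
Z: right child of Y (depth 6)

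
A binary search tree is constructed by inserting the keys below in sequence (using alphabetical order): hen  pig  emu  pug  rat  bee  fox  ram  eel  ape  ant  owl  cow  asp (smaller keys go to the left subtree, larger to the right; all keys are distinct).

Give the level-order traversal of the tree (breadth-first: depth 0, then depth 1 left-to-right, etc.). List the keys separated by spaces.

hen: root
pig: right child of hen (depth 1)
emu: left child of hen (depth 1)
pug: right child of pig (depth 2)
rat: right child of pug (depth 3)
bee: left child of emu (depth 2)
fox: right child of emu (depth 2)
ram: left child of rat (depth 4)
eel: right child of bee (depth 3)
ape: left child of bee (depth 3)
ant: left child of ape (depth 4)
owl: left child of pig (depth 2)
cow: left child of eel (depth 4)
asp: right child of ape (depth 4)

hen emu pig bee fox owl pug ape eel rat ant asp cow ram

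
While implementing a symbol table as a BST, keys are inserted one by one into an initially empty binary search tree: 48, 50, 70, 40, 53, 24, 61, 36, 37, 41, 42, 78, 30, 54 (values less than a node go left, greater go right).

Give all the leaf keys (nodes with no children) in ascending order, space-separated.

30 37 42 54 78

Insert 48: tree is empty, so 48 becomes the root.
Insert 50: 50 > 48 → go right. Place as right child of 48.
Insert 70: 70 > 48 → go right; 70 > 50 → go right. Place as right child of 50.
Insert 40: 40 < 48 → go left. Place as left child of 48.
Insert 53: 53 > 48 → go right; 53 > 50 → go right; 53 < 70 → go left. Place as left child of 70.
Insert 24: 24 < 48 → go left; 24 < 40 → go left. Place as left child of 40.
Insert 61: 61 > 48 → go right; 61 > 50 → go right; 61 < 70 → go left; 61 > 53 → go right. Place as right child of 53.
Insert 36: 36 < 48 → go left; 36 < 40 → go left; 36 > 24 → go right. Place as right child of 24.
Insert 37: 37 < 48 → go left; 37 < 40 → go left; 37 > 24 → go right; 37 > 36 → go right. Place as right child of 36.
Insert 41: 41 < 48 → go left; 41 > 40 → go right. Place as right child of 40.
Insert 42: 42 < 48 → go left; 42 > 40 → go right; 42 > 41 → go right. Place as right child of 41.
Insert 78: 78 > 48 → go right; 78 > 50 → go right; 78 > 70 → go right. Place as right child of 70.
Insert 30: 30 < 48 → go left; 30 < 40 → go left; 30 > 24 → go right; 30 < 36 → go left. Place as left child of 36.
Insert 54: 54 > 48 → go right; 54 > 50 → go right; 54 < 70 → go left; 54 > 53 → go right; 54 < 61 → go left. Place as left child of 61.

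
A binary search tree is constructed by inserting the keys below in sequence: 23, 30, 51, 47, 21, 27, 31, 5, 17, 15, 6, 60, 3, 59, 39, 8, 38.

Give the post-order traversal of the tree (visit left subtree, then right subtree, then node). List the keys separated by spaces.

3 8 6 15 17 5 21 27 38 39 31 47 59 60 51 30 23

Insert 23: tree is empty, so 23 becomes the root.
Insert 30: 30 > 23 → go right. Place as right child of 23.
Insert 51: 51 > 23 → go right; 51 > 30 → go right. Place as right child of 30.
Insert 47: 47 > 23 → go right; 47 > 30 → go right; 47 < 51 → go left. Place as left child of 51.
Insert 21: 21 < 23 → go left. Place as left child of 23.
Insert 27: 27 > 23 → go right; 27 < 30 → go left. Place as left child of 30.
Insert 31: 31 > 23 → go right; 31 > 30 → go right; 31 < 51 → go left; 31 < 47 → go left. Place as left child of 47.
Insert 5: 5 < 23 → go left; 5 < 21 → go left. Place as left child of 21.
Insert 17: 17 < 23 → go left; 17 < 21 → go left; 17 > 5 → go right. Place as right child of 5.
Insert 15: 15 < 23 → go left; 15 < 21 → go left; 15 > 5 → go right; 15 < 17 → go left. Place as left child of 17.
Insert 6: 6 < 23 → go left; 6 < 21 → go left; 6 > 5 → go right; 6 < 17 → go left; 6 < 15 → go left. Place as left child of 15.
Insert 60: 60 > 23 → go right; 60 > 30 → go right; 60 > 51 → go right. Place as right child of 51.
Insert 3: 3 < 23 → go left; 3 < 21 → go left; 3 < 5 → go left. Place as left child of 5.
Insert 59: 59 > 23 → go right; 59 > 30 → go right; 59 > 51 → go right; 59 < 60 → go left. Place as left child of 60.
Insert 39: 39 > 23 → go right; 39 > 30 → go right; 39 < 51 → go left; 39 < 47 → go left; 39 > 31 → go right. Place as right child of 31.
Insert 8: 8 < 23 → go left; 8 < 21 → go left; 8 > 5 → go right; 8 < 17 → go left; 8 < 15 → go left; 8 > 6 → go right. Place as right child of 6.
Insert 38: 38 > 23 → go right; 38 > 30 → go right; 38 < 51 → go left; 38 < 47 → go left; 38 > 31 → go right; 38 < 39 → go left. Place as left child of 39.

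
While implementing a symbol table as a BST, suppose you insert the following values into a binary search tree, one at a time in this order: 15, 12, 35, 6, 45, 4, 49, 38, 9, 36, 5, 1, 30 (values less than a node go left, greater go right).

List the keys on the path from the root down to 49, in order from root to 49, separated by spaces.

15 35 45 49

15: root
12: left child of 15 (depth 1)
35: right child of 15 (depth 1)
6: left child of 12 (depth 2)
45: right child of 35 (depth 2)
4: left child of 6 (depth 3)
49: right child of 45 (depth 3)
38: left child of 45 (depth 3)
9: right child of 6 (depth 3)
36: left child of 38 (depth 4)
5: right child of 4 (depth 4)
1: left child of 4 (depth 4)
30: left child of 35 (depth 2)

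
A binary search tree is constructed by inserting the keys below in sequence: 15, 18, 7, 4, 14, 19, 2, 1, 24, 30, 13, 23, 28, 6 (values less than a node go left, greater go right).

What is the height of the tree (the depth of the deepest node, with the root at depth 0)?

5

15: root
18: right child of 15 (depth 1)
7: left child of 15 (depth 1)
4: left child of 7 (depth 2)
14: right child of 7 (depth 2)
19: right child of 18 (depth 2)
2: left child of 4 (depth 3)
1: left child of 2 (depth 4)
24: right child of 19 (depth 3)
30: right child of 24 (depth 4)
13: left child of 14 (depth 3)
23: left child of 24 (depth 4)
28: left child of 30 (depth 5)
6: right child of 4 (depth 3)

The deepest node is 28 at depth 5.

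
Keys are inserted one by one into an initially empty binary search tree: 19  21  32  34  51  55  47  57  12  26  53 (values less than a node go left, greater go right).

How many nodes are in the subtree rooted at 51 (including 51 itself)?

5

Insert 19: tree is empty, so 19 becomes the root.
Insert 21: 21 > 19 → go right. Place as right child of 19.
Insert 32: 32 > 19 → go right; 32 > 21 → go right. Place as right child of 21.
Insert 34: 34 > 19 → go right; 34 > 21 → go right; 34 > 32 → go right. Place as right child of 32.
Insert 51: 51 > 19 → go right; 51 > 21 → go right; 51 > 32 → go right; 51 > 34 → go right. Place as right child of 34.
Insert 55: 55 > 19 → go right; 55 > 21 → go right; 55 > 32 → go right; 55 > 34 → go right; 55 > 51 → go right. Place as right child of 51.
Insert 47: 47 > 19 → go right; 47 > 21 → go right; 47 > 32 → go right; 47 > 34 → go right; 47 < 51 → go left. Place as left child of 51.
Insert 57: 57 > 19 → go right; 57 > 21 → go right; 57 > 32 → go right; 57 > 34 → go right; 57 > 51 → go right; 57 > 55 → go right. Place as right child of 55.
Insert 12: 12 < 19 → go left. Place as left child of 19.
Insert 26: 26 > 19 → go right; 26 > 21 → go right; 26 < 32 → go left. Place as left child of 32.
Insert 53: 53 > 19 → go right; 53 > 21 → go right; 53 > 32 → go right; 53 > 34 → go right; 53 > 51 → go right; 53 < 55 → go left. Place as left child of 55.

Subtree rooted at 51 contains: 51, 47, 55, 53, 57 — 5 nodes.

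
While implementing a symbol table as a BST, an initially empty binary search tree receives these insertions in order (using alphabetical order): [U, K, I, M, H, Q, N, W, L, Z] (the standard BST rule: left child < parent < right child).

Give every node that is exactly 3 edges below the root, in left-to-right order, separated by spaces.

Insert U: tree is empty, so U becomes the root.
Insert K: K < U → go left. Place as left child of U.
Insert I: I < U → go left; I < K → go left. Place as left child of K.
Insert M: M < U → go left; M > K → go right. Place as right child of K.
Insert H: H < U → go left; H < K → go left; H < I → go left. Place as left child of I.
Insert Q: Q < U → go left; Q > K → go right; Q > M → go right. Place as right child of M.
Insert N: N < U → go left; N > K → go right; N > M → go right; N < Q → go left. Place as left child of Q.
Insert W: W > U → go right. Place as right child of U.
Insert L: L < U → go left; L > K → go right; L < M → go left. Place as left child of M.
Insert Z: Z > U → go right; Z > W → go right. Place as right child of W.

H L Q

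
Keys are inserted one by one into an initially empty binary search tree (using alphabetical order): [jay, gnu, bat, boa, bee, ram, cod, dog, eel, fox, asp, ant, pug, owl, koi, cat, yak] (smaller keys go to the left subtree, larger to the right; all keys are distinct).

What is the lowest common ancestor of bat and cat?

bat

Resulting structure (node: left, right):
  jay: L=gnu, R=ram
  gnu: L=bat, R=–
  bat: L=asp, R=boa
  boa: L=bee, R=cod
  bee: L=–, R=–
  ram: L=pug, R=yak
  cod: L=cat, R=dog
  dog: L=–, R=eel
  eel: L=–, R=fox
  fox: L=–, R=–
  asp: L=ant, R=–
  ant: L=–, R=–
  pug: L=owl, R=–
  owl: L=koi, R=–
  koi: L=–, R=–
  cat: L=–, R=–
  yak: L=–, R=–

Path to bat: jay → gnu → bat
Path to cat: jay → gnu → bat → boa → cod → cat
bat lies on both paths and is an ancestor of the other node.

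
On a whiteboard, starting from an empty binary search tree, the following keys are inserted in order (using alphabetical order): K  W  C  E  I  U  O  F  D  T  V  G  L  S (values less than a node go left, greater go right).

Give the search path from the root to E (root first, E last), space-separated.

K C E

K: root
W: right child of K (depth 1)
C: left child of K (depth 1)
E: right child of C (depth 2)
I: right child of E (depth 3)
U: left child of W (depth 2)
O: left child of U (depth 3)
F: left child of I (depth 4)
D: left child of E (depth 3)
T: right child of O (depth 4)
V: right child of U (depth 3)
G: right child of F (depth 5)
L: left child of O (depth 4)
S: left child of T (depth 5)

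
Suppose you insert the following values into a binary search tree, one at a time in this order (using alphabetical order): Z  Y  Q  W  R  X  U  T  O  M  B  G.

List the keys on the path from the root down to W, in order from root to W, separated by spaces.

Insert Z: tree is empty, so Z becomes the root.
Insert Y: Y < Z → go left. Place as left child of Z.
Insert Q: Q < Z → go left; Q < Y → go left. Place as left child of Y.
Insert W: W < Z → go left; W < Y → go left; W > Q → go right. Place as right child of Q.
Insert R: R < Z → go left; R < Y → go left; R > Q → go right; R < W → go left. Place as left child of W.
Insert X: X < Z → go left; X < Y → go left; X > Q → go right; X > W → go right. Place as right child of W.
Insert U: U < Z → go left; U < Y → go left; U > Q → go right; U < W → go left; U > R → go right. Place as right child of R.
Insert T: T < Z → go left; T < Y → go left; T > Q → go right; T < W → go left; T > R → go right; T < U → go left. Place as left child of U.
Insert O: O < Z → go left; O < Y → go left; O < Q → go left. Place as left child of Q.
Insert M: M < Z → go left; M < Y → go left; M < Q → go left; M < O → go left. Place as left child of O.
Insert B: B < Z → go left; B < Y → go left; B < Q → go left; B < O → go left; B < M → go left. Place as left child of M.
Insert G: G < Z → go left; G < Y → go left; G < Q → go left; G < O → go left; G < M → go left; G > B → go right. Place as right child of B.

Z Y Q W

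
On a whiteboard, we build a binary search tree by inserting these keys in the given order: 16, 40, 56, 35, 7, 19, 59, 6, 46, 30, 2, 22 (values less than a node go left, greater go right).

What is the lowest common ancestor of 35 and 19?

Resulting structure (node: left, right):
  16: L=7, R=40
  40: L=35, R=56
  56: L=46, R=59
  35: L=19, R=–
  7: L=6, R=–
  19: L=–, R=30
  59: L=–, R=–
  6: L=2, R=–
  46: L=–, R=–
  30: L=22, R=–
  2: L=–, R=–
  22: L=–, R=–

Path to 35: 16 → 40 → 35
Path to 19: 16 → 40 → 35 → 19
35 lies on both paths and is an ancestor of the other node.

35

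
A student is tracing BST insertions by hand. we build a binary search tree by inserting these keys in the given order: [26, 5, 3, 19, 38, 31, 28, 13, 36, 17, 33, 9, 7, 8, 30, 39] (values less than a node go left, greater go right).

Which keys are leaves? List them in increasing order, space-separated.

3 8 17 30 33 39

26: root
5: left child of 26 (depth 1)
3: left child of 5 (depth 2)
19: right child of 5 (depth 2)
38: right child of 26 (depth 1)
31: left child of 38 (depth 2)
28: left child of 31 (depth 3)
13: left child of 19 (depth 3)
36: right child of 31 (depth 3)
17: right child of 13 (depth 4)
33: left child of 36 (depth 4)
9: left child of 13 (depth 4)
7: left child of 9 (depth 5)
8: right child of 7 (depth 6)
30: right child of 28 (depth 4)
39: right child of 38 (depth 2)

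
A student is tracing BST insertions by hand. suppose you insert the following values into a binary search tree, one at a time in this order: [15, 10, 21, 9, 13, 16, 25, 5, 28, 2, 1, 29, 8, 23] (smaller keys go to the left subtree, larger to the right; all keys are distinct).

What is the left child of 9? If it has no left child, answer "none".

5

Insert 15: tree is empty, so 15 becomes the root.
Insert 10: 10 < 15 → go left. Place as left child of 15.
Insert 21: 21 > 15 → go right. Place as right child of 15.
Insert 9: 9 < 15 → go left; 9 < 10 → go left. Place as left child of 10.
Insert 13: 13 < 15 → go left; 13 > 10 → go right. Place as right child of 10.
Insert 16: 16 > 15 → go right; 16 < 21 → go left. Place as left child of 21.
Insert 25: 25 > 15 → go right; 25 > 21 → go right. Place as right child of 21.
Insert 5: 5 < 15 → go left; 5 < 10 → go left; 5 < 9 → go left. Place as left child of 9.
Insert 28: 28 > 15 → go right; 28 > 21 → go right; 28 > 25 → go right. Place as right child of 25.
Insert 2: 2 < 15 → go left; 2 < 10 → go left; 2 < 9 → go left; 2 < 5 → go left. Place as left child of 5.
Insert 1: 1 < 15 → go left; 1 < 10 → go left; 1 < 9 → go left; 1 < 5 → go left; 1 < 2 → go left. Place as left child of 2.
Insert 29: 29 > 15 → go right; 29 > 21 → go right; 29 > 25 → go right; 29 > 28 → go right. Place as right child of 28.
Insert 8: 8 < 15 → go left; 8 < 10 → go left; 8 < 9 → go left; 8 > 5 → go right. Place as right child of 5.
Insert 23: 23 > 15 → go right; 23 > 21 → go right; 23 < 25 → go left. Place as left child of 25.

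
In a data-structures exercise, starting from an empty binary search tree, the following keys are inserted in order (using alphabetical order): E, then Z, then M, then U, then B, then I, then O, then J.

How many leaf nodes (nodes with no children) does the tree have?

3

Resulting structure (node: left, right):
  E: L=B, R=Z
  Z: L=M, R=–
  M: L=I, R=U
  U: L=O, R=–
  B: L=–, R=–
  I: L=–, R=J
  O: L=–, R=–
  J: L=–, R=–

Leaves: B, J, O — 3 in total.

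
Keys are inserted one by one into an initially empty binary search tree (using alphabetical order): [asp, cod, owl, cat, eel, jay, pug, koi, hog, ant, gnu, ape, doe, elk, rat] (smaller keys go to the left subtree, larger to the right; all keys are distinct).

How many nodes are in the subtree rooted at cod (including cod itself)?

12

Insert asp: tree is empty, so asp becomes the root.
Insert cod: cod > asp → go right. Place as right child of asp.
Insert owl: owl > asp → go right; owl > cod → go right. Place as right child of cod.
Insert cat: cat > asp → go right; cat < cod → go left. Place as left child of cod.
Insert eel: eel > asp → go right; eel > cod → go right; eel < owl → go left. Place as left child of owl.
Insert jay: jay > asp → go right; jay > cod → go right; jay < owl → go left; jay > eel → go right. Place as right child of eel.
Insert pug: pug > asp → go right; pug > cod → go right; pug > owl → go right. Place as right child of owl.
Insert koi: koi > asp → go right; koi > cod → go right; koi < owl → go left; koi > eel → go right; koi > jay → go right. Place as right child of jay.
Insert hog: hog > asp → go right; hog > cod → go right; hog < owl → go left; hog > eel → go right; hog < jay → go left. Place as left child of jay.
Insert ant: ant < asp → go left. Place as left child of asp.
Insert gnu: gnu > asp → go right; gnu > cod → go right; gnu < owl → go left; gnu > eel → go right; gnu < jay → go left; gnu < hog → go left. Place as left child of hog.
Insert ape: ape < asp → go left; ape > ant → go right. Place as right child of ant.
Insert doe: doe > asp → go right; doe > cod → go right; doe < owl → go left; doe < eel → go left. Place as left child of eel.
Insert elk: elk > asp → go right; elk > cod → go right; elk < owl → go left; elk > eel → go right; elk < jay → go left; elk < hog → go left; elk < gnu → go left. Place as left child of gnu.
Insert rat: rat > asp → go right; rat > cod → go right; rat > owl → go right; rat > pug → go right. Place as right child of pug.

Subtree rooted at cod contains: cod, cat, owl, eel, doe, jay, hog, gnu, elk, koi, pug, rat — 12 nodes.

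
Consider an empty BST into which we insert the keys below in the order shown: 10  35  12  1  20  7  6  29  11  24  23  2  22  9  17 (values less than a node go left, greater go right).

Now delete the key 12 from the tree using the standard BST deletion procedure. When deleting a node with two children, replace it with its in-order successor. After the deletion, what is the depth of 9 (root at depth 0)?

Insert 10: tree is empty, so 10 becomes the root.
Insert 35: 35 > 10 → go right. Place as right child of 10.
Insert 12: 12 > 10 → go right; 12 < 35 → go left. Place as left child of 35.
Insert 1: 1 < 10 → go left. Place as left child of 10.
Insert 20: 20 > 10 → go right; 20 < 35 → go left; 20 > 12 → go right. Place as right child of 12.
Insert 7: 7 < 10 → go left; 7 > 1 → go right. Place as right child of 1.
Insert 6: 6 < 10 → go left; 6 > 1 → go right; 6 < 7 → go left. Place as left child of 7.
Insert 29: 29 > 10 → go right; 29 < 35 → go left; 29 > 12 → go right; 29 > 20 → go right. Place as right child of 20.
Insert 11: 11 > 10 → go right; 11 < 35 → go left; 11 < 12 → go left. Place as left child of 12.
Insert 24: 24 > 10 → go right; 24 < 35 → go left; 24 > 12 → go right; 24 > 20 → go right; 24 < 29 → go left. Place as left child of 29.
Insert 23: 23 > 10 → go right; 23 < 35 → go left; 23 > 12 → go right; 23 > 20 → go right; 23 < 29 → go left; 23 < 24 → go left. Place as left child of 24.
Insert 2: 2 < 10 → go left; 2 > 1 → go right; 2 < 7 → go left; 2 < 6 → go left. Place as left child of 6.
Insert 22: 22 > 10 → go right; 22 < 35 → go left; 22 > 12 → go right; 22 > 20 → go right; 22 < 29 → go left; 22 < 24 → go left; 22 < 23 → go left. Place as left child of 23.
Insert 9: 9 < 10 → go left; 9 > 1 → go right; 9 > 7 → go right. Place as right child of 7.
Insert 17: 17 > 10 → go right; 17 < 35 → go left; 17 > 12 → go right; 17 < 20 → go left. Place as left child of 20.

Delete 12 (two children — replace with in-order successor).
After deletion, path to 9: 10 → 1 → 7 → 9.

3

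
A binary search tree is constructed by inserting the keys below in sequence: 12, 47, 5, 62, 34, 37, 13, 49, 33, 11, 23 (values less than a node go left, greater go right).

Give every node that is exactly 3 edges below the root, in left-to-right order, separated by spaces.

12: root
47: right child of 12 (depth 1)
5: left child of 12 (depth 1)
62: right child of 47 (depth 2)
34: left child of 47 (depth 2)
37: right child of 34 (depth 3)
13: left child of 34 (depth 3)
49: left child of 62 (depth 3)
33: right child of 13 (depth 4)
11: right child of 5 (depth 2)
23: left child of 33 (depth 5)

13 37 49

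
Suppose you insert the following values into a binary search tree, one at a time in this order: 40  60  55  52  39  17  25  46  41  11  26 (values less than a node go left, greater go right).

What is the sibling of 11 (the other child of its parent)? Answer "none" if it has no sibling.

40: root
60: right child of 40 (depth 1)
55: left child of 60 (depth 2)
52: left child of 55 (depth 3)
39: left child of 40 (depth 1)
17: left child of 39 (depth 2)
25: right child of 17 (depth 3)
46: left child of 52 (depth 4)
41: left child of 46 (depth 5)
11: left child of 17 (depth 3)
26: right child of 25 (depth 4)

11's parent is 17; the other child of 17 is 25.

25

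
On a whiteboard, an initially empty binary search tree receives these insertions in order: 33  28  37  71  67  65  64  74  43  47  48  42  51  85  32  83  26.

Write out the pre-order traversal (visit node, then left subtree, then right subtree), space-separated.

33: root
28: left child of 33 (depth 1)
37: right child of 33 (depth 1)
71: right child of 37 (depth 2)
67: left child of 71 (depth 3)
65: left child of 67 (depth 4)
64: left child of 65 (depth 5)
74: right child of 71 (depth 3)
43: left child of 64 (depth 6)
47: right child of 43 (depth 7)
48: right child of 47 (depth 8)
42: left child of 43 (depth 7)
51: right child of 48 (depth 9)
85: right child of 74 (depth 4)
32: right child of 28 (depth 2)
83: left child of 85 (depth 5)
26: left child of 28 (depth 2)

33 28 26 32 37 71 67 65 64 43 42 47 48 51 74 85 83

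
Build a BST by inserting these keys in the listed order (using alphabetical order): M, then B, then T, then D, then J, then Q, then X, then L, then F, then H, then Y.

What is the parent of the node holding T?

M

Insert M: tree is empty, so M becomes the root.
Insert B: B < M → go left. Place as left child of M.
Insert T: T > M → go right. Place as right child of M.
Insert D: D < M → go left; D > B → go right. Place as right child of B.
Insert J: J < M → go left; J > B → go right; J > D → go right. Place as right child of D.
Insert Q: Q > M → go right; Q < T → go left. Place as left child of T.
Insert X: X > M → go right; X > T → go right. Place as right child of T.
Insert L: L < M → go left; L > B → go right; L > D → go right; L > J → go right. Place as right child of J.
Insert F: F < M → go left; F > B → go right; F > D → go right; F < J → go left. Place as left child of J.
Insert H: H < M → go left; H > B → go right; H > D → go right; H < J → go left; H > F → go right. Place as right child of F.
Insert Y: Y > M → go right; Y > T → go right; Y > X → go right. Place as right child of X.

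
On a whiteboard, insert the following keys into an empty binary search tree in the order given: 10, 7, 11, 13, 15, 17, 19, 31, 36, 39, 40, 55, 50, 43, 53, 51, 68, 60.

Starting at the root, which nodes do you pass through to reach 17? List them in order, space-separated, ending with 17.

Resulting structure (node: left, right):
  10: L=7, R=11
  7: L=–, R=–
  11: L=–, R=13
  13: L=–, R=15
  15: L=–, R=17
  17: L=–, R=19
  19: L=–, R=31
  31: L=–, R=36
  36: L=–, R=39
  39: L=–, R=40
  40: L=–, R=55
  55: L=50, R=68
  50: L=43, R=53
  43: L=–, R=–
  53: L=51, R=–
  51: L=–, R=–
  68: L=60, R=–
  60: L=–, R=–

10 11 13 15 17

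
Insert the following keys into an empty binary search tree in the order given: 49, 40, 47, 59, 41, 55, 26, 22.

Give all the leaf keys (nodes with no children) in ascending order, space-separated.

22 41 55

Resulting structure (node: left, right):
  49: L=40, R=59
  40: L=26, R=47
  47: L=41, R=–
  59: L=55, R=–
  41: L=–, R=–
  55: L=–, R=–
  26: L=22, R=–
  22: L=–, R=–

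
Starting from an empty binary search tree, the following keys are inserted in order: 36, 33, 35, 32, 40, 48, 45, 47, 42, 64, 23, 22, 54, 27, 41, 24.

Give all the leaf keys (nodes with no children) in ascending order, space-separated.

22 24 35 41 47 54

Resulting structure (node: left, right):
  36: L=33, R=40
  33: L=32, R=35
  35: L=–, R=–
  32: L=23, R=–
  40: L=–, R=48
  48: L=45, R=64
  45: L=42, R=47
  47: L=–, R=–
  42: L=41, R=–
  64: L=54, R=–
  23: L=22, R=27
  22: L=–, R=–
  54: L=–, R=–
  27: L=24, R=–
  41: L=–, R=–
  24: L=–, R=–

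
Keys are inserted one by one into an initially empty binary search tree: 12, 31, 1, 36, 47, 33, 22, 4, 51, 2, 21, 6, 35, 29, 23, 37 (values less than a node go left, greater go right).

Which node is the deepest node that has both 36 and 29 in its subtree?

12: root
31: right child of 12 (depth 1)
1: left child of 12 (depth 1)
36: right child of 31 (depth 2)
47: right child of 36 (depth 3)
33: left child of 36 (depth 3)
22: left child of 31 (depth 2)
4: right child of 1 (depth 2)
51: right child of 47 (depth 4)
2: left child of 4 (depth 3)
21: left child of 22 (depth 3)
6: right child of 4 (depth 3)
35: right child of 33 (depth 4)
29: right child of 22 (depth 3)
23: left child of 29 (depth 4)
37: left child of 47 (depth 4)

Path to 36: 12 → 31 → 36
Path to 29: 12 → 31 → 22 → 29
The paths share a prefix ending at 31, then split left and right.

31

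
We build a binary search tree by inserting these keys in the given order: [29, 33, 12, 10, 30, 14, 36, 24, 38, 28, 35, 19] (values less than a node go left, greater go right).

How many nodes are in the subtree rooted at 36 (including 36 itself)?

Insert 29: tree is empty, so 29 becomes the root.
Insert 33: 33 > 29 → go right. Place as right child of 29.
Insert 12: 12 < 29 → go left. Place as left child of 29.
Insert 10: 10 < 29 → go left; 10 < 12 → go left. Place as left child of 12.
Insert 30: 30 > 29 → go right; 30 < 33 → go left. Place as left child of 33.
Insert 14: 14 < 29 → go left; 14 > 12 → go right. Place as right child of 12.
Insert 36: 36 > 29 → go right; 36 > 33 → go right. Place as right child of 33.
Insert 24: 24 < 29 → go left; 24 > 12 → go right; 24 > 14 → go right. Place as right child of 14.
Insert 38: 38 > 29 → go right; 38 > 33 → go right; 38 > 36 → go right. Place as right child of 36.
Insert 28: 28 < 29 → go left; 28 > 12 → go right; 28 > 14 → go right; 28 > 24 → go right. Place as right child of 24.
Insert 35: 35 > 29 → go right; 35 > 33 → go right; 35 < 36 → go left. Place as left child of 36.
Insert 19: 19 < 29 → go left; 19 > 12 → go right; 19 > 14 → go right; 19 < 24 → go left. Place as left child of 24.

Subtree rooted at 36 contains: 36, 35, 38 — 3 nodes.

3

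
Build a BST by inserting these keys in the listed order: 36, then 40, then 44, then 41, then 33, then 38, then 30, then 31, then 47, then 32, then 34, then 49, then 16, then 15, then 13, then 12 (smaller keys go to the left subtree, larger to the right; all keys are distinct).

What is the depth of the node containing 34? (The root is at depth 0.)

Insert 36: tree is empty, so 36 becomes the root.
Insert 40: 40 > 36 → go right. Place as right child of 36.
Insert 44: 44 > 36 → go right; 44 > 40 → go right. Place as right child of 40.
Insert 41: 41 > 36 → go right; 41 > 40 → go right; 41 < 44 → go left. Place as left child of 44.
Insert 33: 33 < 36 → go left. Place as left child of 36.
Insert 38: 38 > 36 → go right; 38 < 40 → go left. Place as left child of 40.
Insert 30: 30 < 36 → go left; 30 < 33 → go left. Place as left child of 33.
Insert 31: 31 < 36 → go left; 31 < 33 → go left; 31 > 30 → go right. Place as right child of 30.
Insert 47: 47 > 36 → go right; 47 > 40 → go right; 47 > 44 → go right. Place as right child of 44.
Insert 32: 32 < 36 → go left; 32 < 33 → go left; 32 > 30 → go right; 32 > 31 → go right. Place as right child of 31.
Insert 34: 34 < 36 → go left; 34 > 33 → go right. Place as right child of 33.
Insert 49: 49 > 36 → go right; 49 > 40 → go right; 49 > 44 → go right; 49 > 47 → go right. Place as right child of 47.
Insert 16: 16 < 36 → go left; 16 < 33 → go left; 16 < 30 → go left. Place as left child of 30.
Insert 15: 15 < 36 → go left; 15 < 33 → go left; 15 < 30 → go left; 15 < 16 → go left. Place as left child of 16.
Insert 13: 13 < 36 → go left; 13 < 33 → go left; 13 < 30 → go left; 13 < 16 → go left; 13 < 15 → go left. Place as left child of 15.
Insert 12: 12 < 36 → go left; 12 < 33 → go left; 12 < 30 → go left; 12 < 16 → go left; 12 < 15 → go left; 12 < 13 → go left. Place as left child of 13.

Path to 34: 36 → 33 → 34, which is 2 edges.

2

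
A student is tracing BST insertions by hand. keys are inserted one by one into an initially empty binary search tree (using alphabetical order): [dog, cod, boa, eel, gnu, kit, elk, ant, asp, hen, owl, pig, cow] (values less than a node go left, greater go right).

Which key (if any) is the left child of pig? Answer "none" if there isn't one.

none

Insert dog: tree is empty, so dog becomes the root.
Insert cod: cod < dog → go left. Place as left child of dog.
Insert boa: boa < dog → go left; boa < cod → go left. Place as left child of cod.
Insert eel: eel > dog → go right. Place as right child of dog.
Insert gnu: gnu > dog → go right; gnu > eel → go right. Place as right child of eel.
Insert kit: kit > dog → go right; kit > eel → go right; kit > gnu → go right. Place as right child of gnu.
Insert elk: elk > dog → go right; elk > eel → go right; elk < gnu → go left. Place as left child of gnu.
Insert ant: ant < dog → go left; ant < cod → go left; ant < boa → go left. Place as left child of boa.
Insert asp: asp < dog → go left; asp < cod → go left; asp < boa → go left; asp > ant → go right. Place as right child of ant.
Insert hen: hen > dog → go right; hen > eel → go right; hen > gnu → go right; hen < kit → go left. Place as left child of kit.
Insert owl: owl > dog → go right; owl > eel → go right; owl > gnu → go right; owl > kit → go right. Place as right child of kit.
Insert pig: pig > dog → go right; pig > eel → go right; pig > gnu → go right; pig > kit → go right; pig > owl → go right. Place as right child of owl.
Insert cow: cow < dog → go left; cow > cod → go right. Place as right child of cod.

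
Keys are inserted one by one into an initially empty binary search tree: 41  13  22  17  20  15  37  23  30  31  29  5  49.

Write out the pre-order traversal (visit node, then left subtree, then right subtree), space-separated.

Insert 41: tree is empty, so 41 becomes the root.
Insert 13: 13 < 41 → go left. Place as left child of 41.
Insert 22: 22 < 41 → go left; 22 > 13 → go right. Place as right child of 13.
Insert 17: 17 < 41 → go left; 17 > 13 → go right; 17 < 22 → go left. Place as left child of 22.
Insert 20: 20 < 41 → go left; 20 > 13 → go right; 20 < 22 → go left; 20 > 17 → go right. Place as right child of 17.
Insert 15: 15 < 41 → go left; 15 > 13 → go right; 15 < 22 → go left; 15 < 17 → go left. Place as left child of 17.
Insert 37: 37 < 41 → go left; 37 > 13 → go right; 37 > 22 → go right. Place as right child of 22.
Insert 23: 23 < 41 → go left; 23 > 13 → go right; 23 > 22 → go right; 23 < 37 → go left. Place as left child of 37.
Insert 30: 30 < 41 → go left; 30 > 13 → go right; 30 > 22 → go right; 30 < 37 → go left; 30 > 23 → go right. Place as right child of 23.
Insert 31: 31 < 41 → go left; 31 > 13 → go right; 31 > 22 → go right; 31 < 37 → go left; 31 > 23 → go right; 31 > 30 → go right. Place as right child of 30.
Insert 29: 29 < 41 → go left; 29 > 13 → go right; 29 > 22 → go right; 29 < 37 → go left; 29 > 23 → go right; 29 < 30 → go left. Place as left child of 30.
Insert 5: 5 < 41 → go left; 5 < 13 → go left. Place as left child of 13.
Insert 49: 49 > 41 → go right. Place as right child of 41.

41 13 5 22 17 15 20 37 23 30 29 31 49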